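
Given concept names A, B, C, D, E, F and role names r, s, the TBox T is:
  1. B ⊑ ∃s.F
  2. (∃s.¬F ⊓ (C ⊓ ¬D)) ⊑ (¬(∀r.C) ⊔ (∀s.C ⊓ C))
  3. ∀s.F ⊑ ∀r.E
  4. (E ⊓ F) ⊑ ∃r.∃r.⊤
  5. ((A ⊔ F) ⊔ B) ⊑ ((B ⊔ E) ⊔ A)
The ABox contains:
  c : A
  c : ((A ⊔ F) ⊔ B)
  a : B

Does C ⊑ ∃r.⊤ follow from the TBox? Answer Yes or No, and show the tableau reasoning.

No

1. C ⊑ ∃r.⊤  ⇔  (C ⊓ ∀r.⊥) unsat w.r.t. T
   open: L(x₀) ⊇ {C, D, ¬A, ¬B, ¬E, …} (+ ∃-successors)
2. Hence C ⊑ ∃r.⊤: not entailed.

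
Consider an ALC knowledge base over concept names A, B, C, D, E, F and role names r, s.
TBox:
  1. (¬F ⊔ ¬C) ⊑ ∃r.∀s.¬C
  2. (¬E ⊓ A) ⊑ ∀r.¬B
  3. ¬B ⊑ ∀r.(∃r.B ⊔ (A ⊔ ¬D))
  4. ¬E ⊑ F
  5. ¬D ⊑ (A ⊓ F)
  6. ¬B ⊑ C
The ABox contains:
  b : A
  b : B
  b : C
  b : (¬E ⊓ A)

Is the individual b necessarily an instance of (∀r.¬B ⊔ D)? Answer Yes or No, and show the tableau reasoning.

1. b : (∀r.¬B ⊔ D)?  L(b) = {A, B, C, (¬E ⊓ A)} ∪ {(∃r.B ⊓ ¬D)}
   clash {B, ¬B} at an ∃-successor — b ∈ (∀r.¬B ⊔ D)
2. Hence b : (∀r.¬B ⊔ D): entailed.

Yes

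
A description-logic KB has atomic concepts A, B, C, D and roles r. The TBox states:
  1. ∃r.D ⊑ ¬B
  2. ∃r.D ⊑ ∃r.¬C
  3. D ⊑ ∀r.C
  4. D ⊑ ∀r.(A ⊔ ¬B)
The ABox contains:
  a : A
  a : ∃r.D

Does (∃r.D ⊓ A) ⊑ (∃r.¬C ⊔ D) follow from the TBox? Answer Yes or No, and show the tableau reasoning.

1. (∃r.D ⊓ A) ⊑ (∃r.¬C ⊔ D)  ⇔  ((∃r.D ⊓ A) ⊓ (∀r.C ⊓ ¬D)) unsat w.r.t. T
   all branches close; clash {C, ¬C} at an ∃-successor
2. Hence (∃r.D ⊓ A) ⊑ (∃r.¬C ⊔ D): entailed.

Yes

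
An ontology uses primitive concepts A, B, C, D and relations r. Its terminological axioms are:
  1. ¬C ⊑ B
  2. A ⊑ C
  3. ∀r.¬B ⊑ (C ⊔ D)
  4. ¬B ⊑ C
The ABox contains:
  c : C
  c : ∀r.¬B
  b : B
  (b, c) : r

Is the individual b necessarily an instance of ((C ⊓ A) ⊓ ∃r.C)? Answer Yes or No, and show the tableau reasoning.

1. b : ((C ⊓ A) ⊓ ∃r.C)?  L(b) = {B} ∪ {((¬C ⊔ ¬A) ⊔ ∀r.¬C)}
   open: L(b) ⊇ {B, ¬A, ∃r.B} (+ ∃-successors) — b ∉ ((C ⊓ A) ⊓ ∃r.C) possible
2. Hence b : ((C ⊓ A) ⊓ ∃r.C): not entailed.

No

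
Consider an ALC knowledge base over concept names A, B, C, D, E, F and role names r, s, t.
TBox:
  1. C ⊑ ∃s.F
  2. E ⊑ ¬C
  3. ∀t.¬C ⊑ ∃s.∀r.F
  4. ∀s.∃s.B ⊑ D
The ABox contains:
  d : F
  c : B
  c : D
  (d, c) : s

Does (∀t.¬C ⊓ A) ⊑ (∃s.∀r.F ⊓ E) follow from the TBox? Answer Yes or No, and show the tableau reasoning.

No

1. (∀t.¬C ⊓ A) ⊑ (∃s.∀r.F ⊓ E)  ⇔  ((∀t.¬C ⊓ A) ⊓ (∀s.∃r.¬F ⊔ ¬E)) unsat w.r.t. T
   apply at x₀: ∀t.¬C⊑∃s.∀r.F
   open: L(x₀) ⊇ {A, ¬C, ¬E, ∀t.¬C, ∃s.∀r.F, …} (+ ∃-successors)
2. Hence (∀t.¬C ⊓ A) ⊑ (∃s.∀r.F ⊓ E): not entailed.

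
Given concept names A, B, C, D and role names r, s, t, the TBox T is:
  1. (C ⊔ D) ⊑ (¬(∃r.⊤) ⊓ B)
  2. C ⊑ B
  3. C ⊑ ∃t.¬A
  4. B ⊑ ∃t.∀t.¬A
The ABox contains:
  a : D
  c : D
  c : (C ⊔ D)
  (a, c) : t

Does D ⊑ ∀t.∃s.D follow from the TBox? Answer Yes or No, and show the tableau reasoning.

1. D ⊑ ∀t.∃s.D  ⇔  (D ⊓ ∃t.∀s.¬D) unsat w.r.t. T
   open: L(x₀) ⊇ {B, D, ¬C, ∀r.⊥, ∃t.∀s.¬D, …} (+ ∃-successors)
2. Hence D ⊑ ∀t.∃s.D: not entailed.

No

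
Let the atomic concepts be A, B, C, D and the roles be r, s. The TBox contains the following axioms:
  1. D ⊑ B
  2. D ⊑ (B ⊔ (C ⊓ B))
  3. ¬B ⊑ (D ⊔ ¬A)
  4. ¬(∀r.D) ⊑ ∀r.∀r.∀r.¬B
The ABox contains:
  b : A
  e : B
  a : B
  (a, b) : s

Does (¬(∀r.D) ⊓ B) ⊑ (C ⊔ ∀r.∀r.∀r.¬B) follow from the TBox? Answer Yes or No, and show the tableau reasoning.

Yes

1. (¬(∀r.D) ⊓ B) ⊑ (C ⊔ ∀r.∀r.∀r.¬B)  ⇔  ((∃r.¬D ⊓ B) ⊓ (¬C ⊓ ∃r.∃r.∃r.B)) unsat w.r.t. T
   all branches close; clash {B, ¬B} at an ∃-successor
2. Hence (¬(∀r.D) ⊓ B) ⊑ (C ⊔ ∀r.∀r.∀r.¬B): entailed.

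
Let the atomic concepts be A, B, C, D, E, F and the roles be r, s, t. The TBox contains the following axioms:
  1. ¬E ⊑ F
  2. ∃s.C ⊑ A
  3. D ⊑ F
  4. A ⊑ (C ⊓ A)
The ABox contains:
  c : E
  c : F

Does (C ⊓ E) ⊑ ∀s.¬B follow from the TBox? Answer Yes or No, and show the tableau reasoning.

1. (C ⊓ E) ⊑ ∀s.¬B  ⇔  ((C ⊓ E) ⊓ ∃s.B) unsat w.r.t. T
   open: L(x₀) ⊇ {C, E, ¬A, ¬D, ∀s.¬C, …} (+ ∃-successors)
2. Hence (C ⊓ E) ⊑ ∀s.¬B: not entailed.

No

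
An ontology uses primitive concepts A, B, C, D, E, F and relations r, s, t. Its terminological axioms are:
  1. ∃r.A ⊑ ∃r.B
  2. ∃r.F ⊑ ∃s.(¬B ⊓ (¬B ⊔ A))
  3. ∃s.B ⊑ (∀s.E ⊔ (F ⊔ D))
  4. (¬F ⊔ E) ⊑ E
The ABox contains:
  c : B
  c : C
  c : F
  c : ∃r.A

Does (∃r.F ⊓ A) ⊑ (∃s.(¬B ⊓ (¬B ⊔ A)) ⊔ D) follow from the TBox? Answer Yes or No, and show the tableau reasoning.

Yes

1. (∃r.F ⊓ A) ⊑ (∃s.(¬B ⊓ (¬B ⊔ A)) ⊔ D)  ⇔  ((∃r.F ⊓ A) ⊓ (∀s.(B ⊔ (B ⊓ ¬A)) ⊓ ¬D)) unsat w.r.t. T
   all branches close; clash {D, ¬D} at x₀
2. Hence (∃r.F ⊓ A) ⊑ (∃s.(¬B ⊓ (¬B ⊔ A)) ⊔ D): entailed.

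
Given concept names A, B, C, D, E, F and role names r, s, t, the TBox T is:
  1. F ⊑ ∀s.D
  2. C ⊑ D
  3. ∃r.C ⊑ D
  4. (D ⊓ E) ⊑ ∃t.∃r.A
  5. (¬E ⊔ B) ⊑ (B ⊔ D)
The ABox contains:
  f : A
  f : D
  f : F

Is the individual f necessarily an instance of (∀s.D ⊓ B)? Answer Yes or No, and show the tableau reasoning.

No

1. f : (∀s.D ⊓ B)?  L(f) = {A, D, F} ∪ {(∃s.¬D ⊔ ¬B)}
   apply at f: F⊑∀s.D
   open: L(f) ⊇ {A, D, E, F, ¬B, …} (+ ∃-successors) — f ∉ (∀s.D ⊓ B) possible
2. Hence f : (∀s.D ⊓ B): not entailed.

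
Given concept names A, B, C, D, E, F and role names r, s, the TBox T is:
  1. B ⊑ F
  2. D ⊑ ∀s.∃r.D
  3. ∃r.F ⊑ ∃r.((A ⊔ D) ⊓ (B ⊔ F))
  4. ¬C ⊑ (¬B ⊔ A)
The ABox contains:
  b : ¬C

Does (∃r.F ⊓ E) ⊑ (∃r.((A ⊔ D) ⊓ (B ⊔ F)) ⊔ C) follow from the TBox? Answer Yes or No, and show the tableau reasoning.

1. (∃r.F ⊓ E) ⊑ (∃r.((A ⊔ D) ⊓ (B ⊔ F)) ⊔ C)  ⇔  ((∃r.F ⊓ E) ⊓ (∀r.((¬A ⊓ ¬D) ⊔ (¬B ⊓ ¬F)) ⊓ ¬C)) unsat w.r.t. T
   all branches close; clash {F, ¬F} at an ∃-successor
2. Hence (∃r.F ⊓ E) ⊑ (∃r.((A ⊔ D) ⊓ (B ⊔ F)) ⊔ C): entailed.

Yes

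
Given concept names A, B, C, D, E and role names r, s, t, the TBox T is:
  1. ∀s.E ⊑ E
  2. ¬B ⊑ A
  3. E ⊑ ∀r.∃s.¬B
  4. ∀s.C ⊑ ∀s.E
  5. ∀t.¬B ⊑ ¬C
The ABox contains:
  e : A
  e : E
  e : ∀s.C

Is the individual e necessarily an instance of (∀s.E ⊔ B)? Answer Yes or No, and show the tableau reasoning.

1. e : (∀s.E ⊔ B)?  L(e) = {A, E, ∀s.C} ∪ {(∃s.¬E ⊓ ¬B)}
   clash {E, ¬E} at an ∃-successor — e ∈ (∀s.E ⊔ B)
2. Hence e : (∀s.E ⊔ B): entailed.

Yes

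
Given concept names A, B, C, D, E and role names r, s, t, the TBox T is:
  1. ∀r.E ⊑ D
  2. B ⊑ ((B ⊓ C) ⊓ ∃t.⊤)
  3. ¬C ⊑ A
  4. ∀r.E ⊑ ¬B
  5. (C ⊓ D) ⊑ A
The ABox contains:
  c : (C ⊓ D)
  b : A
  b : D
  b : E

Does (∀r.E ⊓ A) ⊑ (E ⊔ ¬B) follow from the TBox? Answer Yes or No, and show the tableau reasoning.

Yes

1. (∀r.E ⊓ A) ⊑ (E ⊔ ¬B)  ⇔  ((∀r.E ⊓ A) ⊓ (¬E ⊓ B)) unsat w.r.t. T
   all branches close; clash {B, ¬B} at x₀
2. Hence (∀r.E ⊓ A) ⊑ (E ⊔ ¬B): entailed.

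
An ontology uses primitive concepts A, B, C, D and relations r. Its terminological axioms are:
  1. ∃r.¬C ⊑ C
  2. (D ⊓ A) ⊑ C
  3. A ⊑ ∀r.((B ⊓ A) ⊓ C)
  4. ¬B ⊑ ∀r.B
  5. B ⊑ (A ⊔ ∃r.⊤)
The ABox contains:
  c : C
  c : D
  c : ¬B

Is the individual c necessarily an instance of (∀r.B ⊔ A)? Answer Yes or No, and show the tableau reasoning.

1. c : (∀r.B ⊔ A)?  L(c) = {C, D, ¬B} ∪ {(∃r.¬B ⊓ ¬A)}
   clash {B, ¬B} at an ∃-successor — c ∈ (∀r.B ⊔ A)
2. Hence c : (∀r.B ⊔ A): entailed.

Yes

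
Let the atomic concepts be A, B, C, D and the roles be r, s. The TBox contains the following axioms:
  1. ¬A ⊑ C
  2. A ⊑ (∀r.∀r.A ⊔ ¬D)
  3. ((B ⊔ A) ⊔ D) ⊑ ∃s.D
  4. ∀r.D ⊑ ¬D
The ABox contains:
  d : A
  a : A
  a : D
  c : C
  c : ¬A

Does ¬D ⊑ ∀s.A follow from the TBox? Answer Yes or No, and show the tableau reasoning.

1. ¬D ⊑ ∀s.A  ⇔  (¬D ⊓ ∃s.¬A) unsat w.r.t. T
   open: L(x₀) ⊇ {A, ¬D, ∃s.D, ∃s.¬A} (+ ∃-successors)
2. Hence ¬D ⊑ ∀s.A: not entailed.

No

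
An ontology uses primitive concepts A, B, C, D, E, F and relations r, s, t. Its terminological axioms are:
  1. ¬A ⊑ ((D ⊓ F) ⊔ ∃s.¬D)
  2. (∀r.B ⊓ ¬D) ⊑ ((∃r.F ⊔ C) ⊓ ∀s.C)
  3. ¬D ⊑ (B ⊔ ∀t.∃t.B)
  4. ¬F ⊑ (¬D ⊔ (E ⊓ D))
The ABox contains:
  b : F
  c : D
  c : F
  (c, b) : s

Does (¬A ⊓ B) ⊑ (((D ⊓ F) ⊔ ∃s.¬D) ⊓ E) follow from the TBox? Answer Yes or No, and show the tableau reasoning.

1. (¬A ⊓ B) ⊑ (((D ⊓ F) ⊔ ∃s.¬D) ⊓ E)  ⇔  ((¬A ⊓ B) ⊓ (((¬D ⊔ ¬F) ⊓ ∀s.D) ⊔ ¬E)) unsat w.r.t. T
   apply at x₀: ¬A⊑((D ⊓ F) ⊔ ∃s.¬D)
   open: L(x₀) ⊇ {B, D, F, ¬A, ¬E, …} (+ ∃-successors)
2. Hence (¬A ⊓ B) ⊑ (((D ⊓ F) ⊔ ∃s.¬D) ⊓ E): not entailed.

No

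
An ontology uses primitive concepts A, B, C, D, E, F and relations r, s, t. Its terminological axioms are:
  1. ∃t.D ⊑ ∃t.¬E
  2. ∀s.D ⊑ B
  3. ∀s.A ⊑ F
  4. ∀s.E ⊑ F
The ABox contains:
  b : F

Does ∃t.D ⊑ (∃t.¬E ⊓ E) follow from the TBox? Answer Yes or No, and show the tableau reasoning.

1. ∃t.D ⊑ (∃t.¬E ⊓ E)  ⇔  (∃t.D ⊓ (∀t.E ⊔ ¬E)) unsat w.r.t. T
   apply at x₀: ∃t.D⊑∃t.¬E
   open: L(x₀) ⊇ {¬E, ∃s.¬A, ∃s.¬D, ∃s.¬E, ∃t.D, …} (+ ∃-successors)
2. Hence ∃t.D ⊑ (∃t.¬E ⊓ E): not entailed.

No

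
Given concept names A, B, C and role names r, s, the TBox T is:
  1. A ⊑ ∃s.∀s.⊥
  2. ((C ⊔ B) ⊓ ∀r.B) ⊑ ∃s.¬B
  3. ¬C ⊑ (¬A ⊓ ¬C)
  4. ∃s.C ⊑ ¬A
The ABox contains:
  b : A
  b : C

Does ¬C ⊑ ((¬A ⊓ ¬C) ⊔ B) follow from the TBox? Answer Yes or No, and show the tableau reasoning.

1. ¬C ⊑ ((¬A ⊓ ¬C) ⊔ B)  ⇔  (¬C ⊓ ((A ⊔ C) ⊓ ¬B)) unsat w.r.t. T
   all branches close; clash {C, ¬C} at x₀
2. Hence ¬C ⊑ ((¬A ⊓ ¬C) ⊔ B): entailed.

Yes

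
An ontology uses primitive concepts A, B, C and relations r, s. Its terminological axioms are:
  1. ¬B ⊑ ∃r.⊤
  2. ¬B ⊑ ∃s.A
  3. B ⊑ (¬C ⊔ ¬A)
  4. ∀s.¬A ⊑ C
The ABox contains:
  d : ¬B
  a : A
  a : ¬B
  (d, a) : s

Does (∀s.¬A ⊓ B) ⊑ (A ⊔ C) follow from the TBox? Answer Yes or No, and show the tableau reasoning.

Yes

1. (∀s.¬A ⊓ B) ⊑ (A ⊔ C)  ⇔  ((∀s.¬A ⊓ B) ⊓ (¬A ⊓ ¬C)) unsat w.r.t. T
   all branches close; clash {C, ¬C} at x₀
2. Hence (∀s.¬A ⊓ B) ⊑ (A ⊔ C): entailed.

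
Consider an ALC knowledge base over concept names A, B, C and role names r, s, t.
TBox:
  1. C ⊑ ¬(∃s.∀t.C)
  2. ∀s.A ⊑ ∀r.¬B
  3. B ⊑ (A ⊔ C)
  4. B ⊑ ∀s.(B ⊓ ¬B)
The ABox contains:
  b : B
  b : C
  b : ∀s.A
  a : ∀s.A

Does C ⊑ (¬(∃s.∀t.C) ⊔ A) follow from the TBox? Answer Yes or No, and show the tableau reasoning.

1. C ⊑ (¬(∃s.∀t.C) ⊔ A)  ⇔  (C ⊓ (∃s.∀t.C ⊓ ¬A)) unsat w.r.t. T
   all branches close; clash {B, ¬B} at an ∃-successor
2. Hence C ⊑ (¬(∃s.∀t.C) ⊔ A): entailed.

Yes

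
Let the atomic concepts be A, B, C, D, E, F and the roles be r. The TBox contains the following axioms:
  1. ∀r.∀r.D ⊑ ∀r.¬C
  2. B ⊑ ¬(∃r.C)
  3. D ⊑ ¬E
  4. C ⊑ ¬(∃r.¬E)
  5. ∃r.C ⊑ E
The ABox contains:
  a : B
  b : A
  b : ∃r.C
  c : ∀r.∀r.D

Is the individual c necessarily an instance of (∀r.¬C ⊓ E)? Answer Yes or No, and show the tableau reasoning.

No

1. c : (∀r.¬C ⊓ E)?  L(c) = {∀r.∀r.D} ∪ {(∃r.C ⊔ ¬E)}
   apply at c: ∀r.∀r.D⊑∀r.¬C
   open: L(c) ⊇ {¬B, ¬C, ¬D, ¬E, ∀r.¬C, …} — c ∉ (∀r.¬C ⊓ E) possible
2. Hence c : (∀r.¬C ⊓ E): not entailed.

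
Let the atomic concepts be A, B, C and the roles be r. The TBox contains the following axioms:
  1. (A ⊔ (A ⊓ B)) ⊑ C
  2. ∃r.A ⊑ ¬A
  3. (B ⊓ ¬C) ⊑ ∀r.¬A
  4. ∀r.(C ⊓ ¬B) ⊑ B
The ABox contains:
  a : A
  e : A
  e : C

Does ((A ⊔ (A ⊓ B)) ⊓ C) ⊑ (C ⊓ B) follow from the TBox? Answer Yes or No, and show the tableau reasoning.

1. ((A ⊔ (A ⊓ B)) ⊓ C) ⊑ (C ⊓ B)  ⇔  (((A ⊔ (A ⊓ B)) ⊓ C) ⊓ (¬C ⊔ ¬B)) unsat w.r.t. T
   open: L(x₀) ⊇ {A, C, ¬B, ∀r.¬A, ∃r.(¬C ⊔ B)} (+ ∃-successors)
2. Hence ((A ⊔ (A ⊓ B)) ⊓ C) ⊑ (C ⊓ B): not entailed.

No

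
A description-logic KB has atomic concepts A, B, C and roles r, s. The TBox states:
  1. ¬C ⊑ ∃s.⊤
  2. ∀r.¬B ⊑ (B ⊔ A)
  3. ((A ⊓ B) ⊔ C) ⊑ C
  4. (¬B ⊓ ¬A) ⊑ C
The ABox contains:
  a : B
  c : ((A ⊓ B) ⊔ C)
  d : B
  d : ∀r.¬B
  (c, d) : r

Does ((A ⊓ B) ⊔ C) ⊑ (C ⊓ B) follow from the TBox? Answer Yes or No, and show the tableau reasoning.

1. ((A ⊓ B) ⊔ C) ⊑ (C ⊓ B)  ⇔  (((A ⊓ B) ⊔ C) ⊓ (¬C ⊔ ¬B)) unsat w.r.t. T
   apply at x₀: ((A ⊓ B) ⊔ C)⊑C
   open: L(x₀) ⊇ {C, ¬B, ∃r.B} (+ ∃-successors)
2. Hence ((A ⊓ B) ⊔ C) ⊑ (C ⊓ B): not entailed.

No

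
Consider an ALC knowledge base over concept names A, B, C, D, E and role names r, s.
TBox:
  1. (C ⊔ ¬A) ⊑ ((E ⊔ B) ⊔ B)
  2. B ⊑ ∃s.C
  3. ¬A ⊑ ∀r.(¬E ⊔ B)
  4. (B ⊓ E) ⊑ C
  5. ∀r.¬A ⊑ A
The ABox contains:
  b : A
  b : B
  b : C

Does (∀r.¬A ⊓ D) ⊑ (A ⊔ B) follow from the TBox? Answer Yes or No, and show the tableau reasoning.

1. (∀r.¬A ⊓ D) ⊑ (A ⊔ B)  ⇔  ((∀r.¬A ⊓ D) ⊓ (¬A ⊓ ¬B)) unsat w.r.t. T
   all branches close; clash {A, ¬A} at x₀
2. Hence (∀r.¬A ⊓ D) ⊑ (A ⊔ B): entailed.

Yes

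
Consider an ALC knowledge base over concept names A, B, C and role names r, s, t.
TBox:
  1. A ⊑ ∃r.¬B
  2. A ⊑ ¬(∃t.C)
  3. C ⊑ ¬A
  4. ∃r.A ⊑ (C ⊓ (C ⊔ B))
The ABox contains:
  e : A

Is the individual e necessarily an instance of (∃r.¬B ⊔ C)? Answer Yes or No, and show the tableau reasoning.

Yes

1. e : (∃r.¬B ⊔ C)?  L(e) = {A} ∪ {(∀r.B ⊓ ¬C)}
   clash {C, ¬C} at e — e ∈ (∃r.¬B ⊔ C)
2. Hence e : (∃r.¬B ⊔ C): entailed.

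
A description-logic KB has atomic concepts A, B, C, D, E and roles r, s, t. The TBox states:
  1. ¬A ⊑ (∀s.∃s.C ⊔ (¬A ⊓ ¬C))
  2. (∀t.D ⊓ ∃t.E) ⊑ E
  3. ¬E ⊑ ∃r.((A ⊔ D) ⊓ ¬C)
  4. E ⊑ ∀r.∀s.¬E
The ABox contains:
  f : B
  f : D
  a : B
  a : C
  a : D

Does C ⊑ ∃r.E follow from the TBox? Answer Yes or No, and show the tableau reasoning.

1. C ⊑ ∃r.E  ⇔  (C ⊓ ∀r.¬E) unsat w.r.t. T
   open: L(x₀) ⊇ {A, C, E, ∀r.¬E, ∀r.∀s.¬E, …} (+ ∃-successors)
2. Hence C ⊑ ∃r.E: not entailed.

No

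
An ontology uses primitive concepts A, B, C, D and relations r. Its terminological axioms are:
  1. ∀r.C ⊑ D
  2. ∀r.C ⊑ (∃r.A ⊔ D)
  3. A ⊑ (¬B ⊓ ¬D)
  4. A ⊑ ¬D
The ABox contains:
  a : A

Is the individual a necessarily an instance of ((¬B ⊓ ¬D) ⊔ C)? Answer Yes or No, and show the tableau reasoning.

Yes

1. a : ((¬B ⊓ ¬D) ⊔ C)?  L(a) = {A} ∪ {((B ⊔ D) ⊓ ¬C)}
   clash {D, ¬D} at a — a ∈ ((¬B ⊓ ¬D) ⊔ C)
2. Hence a : ((¬B ⊓ ¬D) ⊔ C): entailed.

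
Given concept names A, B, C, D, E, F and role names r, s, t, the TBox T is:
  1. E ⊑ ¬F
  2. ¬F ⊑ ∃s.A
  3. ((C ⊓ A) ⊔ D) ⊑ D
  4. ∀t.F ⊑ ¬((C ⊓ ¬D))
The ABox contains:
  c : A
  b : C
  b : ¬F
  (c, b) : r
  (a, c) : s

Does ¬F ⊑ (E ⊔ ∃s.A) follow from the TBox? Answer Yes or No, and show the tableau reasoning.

1. ¬F ⊑ (E ⊔ ∃s.A)  ⇔  (¬F ⊓ (¬E ⊓ ∀s.¬A)) unsat w.r.t. T
   all branches close; clash {A, ¬A} at an ∃-successor
2. Hence ¬F ⊑ (E ⊔ ∃s.A): entailed.

Yes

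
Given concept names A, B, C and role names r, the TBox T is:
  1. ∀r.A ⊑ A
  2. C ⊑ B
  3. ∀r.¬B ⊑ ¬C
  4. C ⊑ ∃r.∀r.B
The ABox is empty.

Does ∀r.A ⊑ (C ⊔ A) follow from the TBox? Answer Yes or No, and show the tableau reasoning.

Yes

1. ∀r.A ⊑ (C ⊔ A)  ⇔  (∀r.A ⊓ (¬C ⊓ ¬A)) unsat w.r.t. T
   all branches close; clash {A, ¬A} at x₀
2. Hence ∀r.A ⊑ (C ⊔ A): entailed.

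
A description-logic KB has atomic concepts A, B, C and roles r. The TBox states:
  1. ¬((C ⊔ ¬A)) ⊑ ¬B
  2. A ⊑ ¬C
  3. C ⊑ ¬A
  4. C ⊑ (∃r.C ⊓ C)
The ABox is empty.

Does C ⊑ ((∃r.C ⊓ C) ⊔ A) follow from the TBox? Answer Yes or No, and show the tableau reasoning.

Yes

1. C ⊑ ((∃r.C ⊓ C) ⊔ A)  ⇔  (C ⊓ ((∀r.¬C ⊔ ¬C) ⊓ ¬A)) unsat w.r.t. T
   all branches close; clash {C, ¬C} at x₀
2. Hence C ⊑ ((∃r.C ⊓ C) ⊔ A): entailed.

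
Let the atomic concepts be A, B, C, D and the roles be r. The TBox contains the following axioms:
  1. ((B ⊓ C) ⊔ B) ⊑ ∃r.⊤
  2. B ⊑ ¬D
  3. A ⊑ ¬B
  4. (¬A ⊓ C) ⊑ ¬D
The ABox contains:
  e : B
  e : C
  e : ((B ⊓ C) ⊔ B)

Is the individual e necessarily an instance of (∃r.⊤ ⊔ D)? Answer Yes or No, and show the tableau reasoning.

1. e : (∃r.⊤ ⊔ D)?  L(e) = {B, C, ((B ⊓ C) ⊔ B)} ∪ {(∀r.⊥ ⊓ ¬D)}
   clash {B, ¬B} at e — e ∈ (∃r.⊤ ⊔ D)
2. Hence e : (∃r.⊤ ⊔ D): entailed.

Yes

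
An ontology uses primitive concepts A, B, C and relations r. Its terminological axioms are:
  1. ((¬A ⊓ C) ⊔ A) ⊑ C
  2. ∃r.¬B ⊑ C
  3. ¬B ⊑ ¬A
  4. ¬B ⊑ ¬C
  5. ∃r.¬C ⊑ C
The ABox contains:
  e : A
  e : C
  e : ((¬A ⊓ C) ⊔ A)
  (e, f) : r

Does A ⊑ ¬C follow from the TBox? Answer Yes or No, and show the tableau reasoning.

1. A ⊑ ¬C  ⇔  (A ⊓ C) unsat w.r.t. T
   open: L(x₀) ⊇ {A, B, C}
2. Hence A ⊑ ¬C: not entailed.

No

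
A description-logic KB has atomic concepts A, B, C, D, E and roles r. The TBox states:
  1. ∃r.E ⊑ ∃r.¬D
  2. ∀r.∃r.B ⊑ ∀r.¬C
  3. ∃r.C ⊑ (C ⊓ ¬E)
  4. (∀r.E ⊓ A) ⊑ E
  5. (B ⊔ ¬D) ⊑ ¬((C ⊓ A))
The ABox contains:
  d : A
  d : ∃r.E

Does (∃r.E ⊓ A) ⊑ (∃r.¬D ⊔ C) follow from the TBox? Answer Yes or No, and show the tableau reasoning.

Yes

1. (∃r.E ⊓ A) ⊑ (∃r.¬D ⊔ C)  ⇔  ((∃r.E ⊓ A) ⊓ (∀r.D ⊓ ¬C)) unsat w.r.t. T
   all branches close; clash {C, ¬C} at x₀
2. Hence (∃r.E ⊓ A) ⊑ (∃r.¬D ⊔ C): entailed.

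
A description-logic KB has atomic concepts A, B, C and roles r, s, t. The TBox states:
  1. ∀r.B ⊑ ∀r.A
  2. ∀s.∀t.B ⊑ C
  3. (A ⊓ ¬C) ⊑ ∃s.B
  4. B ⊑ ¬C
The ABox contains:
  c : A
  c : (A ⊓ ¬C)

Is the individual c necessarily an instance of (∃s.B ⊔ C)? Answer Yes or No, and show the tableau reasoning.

Yes

1. c : (∃s.B ⊔ C)?  L(c) = {A, (A ⊓ ¬C)} ∪ {(∀s.¬B ⊓ ¬C)}
   clash {C, ¬C} at c — c ∈ (∃s.B ⊔ C)
2. Hence c : (∃s.B ⊔ C): entailed.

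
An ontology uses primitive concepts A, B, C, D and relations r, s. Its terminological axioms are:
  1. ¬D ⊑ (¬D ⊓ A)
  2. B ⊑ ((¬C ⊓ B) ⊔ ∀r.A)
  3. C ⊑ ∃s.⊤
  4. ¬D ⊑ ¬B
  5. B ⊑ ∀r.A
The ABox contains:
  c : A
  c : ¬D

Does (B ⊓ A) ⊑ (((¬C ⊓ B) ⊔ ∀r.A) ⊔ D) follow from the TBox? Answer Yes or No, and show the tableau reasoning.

Yes

1. (B ⊓ A) ⊑ (((¬C ⊓ B) ⊔ ∀r.A) ⊔ D)  ⇔  ((B ⊓ A) ⊓ (((C ⊔ ¬B) ⊓ ∃r.¬A) ⊓ ¬D)) unsat w.r.t. T
   all branches close; clash {B, ¬B} at x₀
2. Hence (B ⊓ A) ⊑ (((¬C ⊓ B) ⊔ ∀r.A) ⊔ D): entailed.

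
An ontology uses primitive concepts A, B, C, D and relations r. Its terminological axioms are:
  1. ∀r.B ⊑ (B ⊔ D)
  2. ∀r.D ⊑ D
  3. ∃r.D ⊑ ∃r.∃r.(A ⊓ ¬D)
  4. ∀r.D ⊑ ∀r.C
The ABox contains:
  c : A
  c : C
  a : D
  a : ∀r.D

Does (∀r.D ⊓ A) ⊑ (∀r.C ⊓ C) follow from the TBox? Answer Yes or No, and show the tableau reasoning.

1. (∀r.D ⊓ A) ⊑ (∀r.C ⊓ C)  ⇔  ((∀r.D ⊓ A) ⊓ (∃r.¬C ⊔ ¬C)) unsat w.r.t. T
   apply at x₀: ∀r.D⊑D; ∀r.D⊑∀r.C
   open: L(x₀) ⊇ {A, D, ¬C, ∀r.C, ∀r.D, …} (+ ∃-successors)
2. Hence (∀r.D ⊓ A) ⊑ (∀r.C ⊓ C): not entailed.

No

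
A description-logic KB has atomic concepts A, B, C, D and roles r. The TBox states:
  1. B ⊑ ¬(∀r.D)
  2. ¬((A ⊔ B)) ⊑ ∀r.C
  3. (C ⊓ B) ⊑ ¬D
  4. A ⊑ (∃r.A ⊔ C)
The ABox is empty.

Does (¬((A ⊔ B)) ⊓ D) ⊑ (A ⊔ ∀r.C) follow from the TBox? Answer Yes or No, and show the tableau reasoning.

Yes

1. (¬((A ⊔ B)) ⊓ D) ⊑ (A ⊔ ∀r.C)  ⇔  (((¬A ⊓ ¬B) ⊓ D) ⊓ (¬A ⊓ ∃r.¬C)) unsat w.r.t. T
   all branches close; clash {D, ¬D} at x₀
2. Hence (¬((A ⊔ B)) ⊓ D) ⊑ (A ⊔ ∀r.C): entailed.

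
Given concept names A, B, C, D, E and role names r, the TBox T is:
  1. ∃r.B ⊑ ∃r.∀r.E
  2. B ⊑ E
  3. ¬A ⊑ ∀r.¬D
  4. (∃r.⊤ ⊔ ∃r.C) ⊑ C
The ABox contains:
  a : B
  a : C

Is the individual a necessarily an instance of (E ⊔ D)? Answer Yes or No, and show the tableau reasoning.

Yes

1. a : (E ⊔ D)?  L(a) = {B, C} ∪ {(¬E ⊓ ¬D)}
   clash {E, ¬E} at a — a ∈ (E ⊔ D)
2. Hence a : (E ⊔ D): entailed.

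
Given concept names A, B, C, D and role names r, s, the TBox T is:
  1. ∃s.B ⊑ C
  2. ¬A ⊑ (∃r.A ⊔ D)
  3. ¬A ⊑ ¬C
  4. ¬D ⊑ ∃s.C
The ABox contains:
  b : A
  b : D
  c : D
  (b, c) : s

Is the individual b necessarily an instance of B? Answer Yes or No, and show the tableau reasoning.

No

1. b : B?  L(b) = {A, D} ∪ {¬B}
   open: L(b) ⊇ {A, D, ¬B, ∀s.¬B} — b ∉ B possible
2. Hence b : B: not entailed.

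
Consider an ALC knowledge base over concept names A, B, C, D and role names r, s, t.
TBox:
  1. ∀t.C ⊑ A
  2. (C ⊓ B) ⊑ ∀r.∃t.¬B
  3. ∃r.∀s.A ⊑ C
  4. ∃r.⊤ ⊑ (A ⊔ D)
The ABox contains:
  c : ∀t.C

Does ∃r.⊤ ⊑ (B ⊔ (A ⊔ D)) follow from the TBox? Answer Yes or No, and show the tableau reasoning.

Yes

1. ∃r.⊤ ⊑ (B ⊔ (A ⊔ D))  ⇔  (∃r.⊤ ⊓ (¬B ⊓ (¬A ⊓ ¬D))) unsat w.r.t. T
   all branches close; clash {D, ¬D} at x₀
2. Hence ∃r.⊤ ⊑ (B ⊔ (A ⊔ D)): entailed.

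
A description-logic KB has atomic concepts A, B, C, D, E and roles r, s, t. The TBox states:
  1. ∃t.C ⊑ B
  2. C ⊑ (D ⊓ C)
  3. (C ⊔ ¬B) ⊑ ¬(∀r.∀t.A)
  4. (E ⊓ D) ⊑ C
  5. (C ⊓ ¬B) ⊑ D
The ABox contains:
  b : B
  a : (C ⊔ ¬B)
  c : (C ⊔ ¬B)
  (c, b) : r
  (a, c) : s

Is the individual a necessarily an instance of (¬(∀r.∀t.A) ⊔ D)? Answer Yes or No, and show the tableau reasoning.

1. a : (¬(∀r.∀t.A) ⊔ D)?  L(a) = {(C ⊔ ¬B)} ∪ {(∀r.∀t.A ⊓ ¬D)}
   clash {D, ¬D} at a — a ∈ (¬(∀r.∀t.A) ⊔ D)
2. Hence a : (¬(∀r.∀t.A) ⊔ D): entailed.

Yes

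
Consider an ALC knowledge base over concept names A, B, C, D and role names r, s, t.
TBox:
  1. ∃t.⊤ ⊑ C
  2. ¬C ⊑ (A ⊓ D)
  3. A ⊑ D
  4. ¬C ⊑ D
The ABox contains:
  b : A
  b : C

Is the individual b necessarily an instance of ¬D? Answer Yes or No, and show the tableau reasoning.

1. b : ¬D?  L(b) = {A, C} ∪ {D}
   open: L(b) ⊇ {A, C, D} — b ∉ ¬D possible
2. Hence b : ¬D: not entailed.

No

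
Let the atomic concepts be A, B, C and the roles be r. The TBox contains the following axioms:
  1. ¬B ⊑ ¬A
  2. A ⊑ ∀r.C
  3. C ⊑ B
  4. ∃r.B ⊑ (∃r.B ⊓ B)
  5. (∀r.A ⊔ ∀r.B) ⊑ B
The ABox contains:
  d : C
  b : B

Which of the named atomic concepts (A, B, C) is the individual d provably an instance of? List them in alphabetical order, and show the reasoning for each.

1. d : A?  L(d) = {C} ∪ {¬A}
   apply at d: C⊑B
   open: L(d) ⊇ {B, C, ¬A, ∀r.¬B} — d ∉ A possible
2. d : B?  L(d) = {C} ∪ {¬B}
   clash {B, ¬B} at d — d ∈ B
3. d : C?  L(d) = {C} ∪ {¬C}
   clash {C, ¬C} at d — d ∈ C
4. Entailed for d: {B, C}

{B, C}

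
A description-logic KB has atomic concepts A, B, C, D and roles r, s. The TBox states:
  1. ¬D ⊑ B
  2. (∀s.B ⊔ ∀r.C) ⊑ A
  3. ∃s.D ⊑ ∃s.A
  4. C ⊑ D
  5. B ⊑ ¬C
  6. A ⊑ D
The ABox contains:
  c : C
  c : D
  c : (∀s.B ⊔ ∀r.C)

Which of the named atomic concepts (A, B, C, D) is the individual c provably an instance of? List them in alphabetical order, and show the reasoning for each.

{A, C, D}

1. c : A?  L(c) = {C, D, (∀s.B ⊔ ∀r.C)} ∪ {¬A}
   clash {C, ¬C} at c — c ∈ A
2. c : B?  L(c) = {C, D, (∀s.B ⊔ ∀r.C)} ∪ {¬B}
   apply at c: (∀s.B ⊔ ∀r.C)⊑A
   open: L(c) ⊇ {A, C, D, ¬B, ∀s.B, …} — c ∉ B possible
3. c : C?  L(c) = {C, D, (∀s.B ⊔ ∀r.C)} ∪ {¬C}
   clash {C, ¬C} at c — c ∈ C
4. c : D?  L(c) = {C, D, (∀s.B ⊔ ∀r.C)} ∪ {¬D}
   clash {D, ¬D} at c — c ∈ D
5. Entailed for c: {A, C, D}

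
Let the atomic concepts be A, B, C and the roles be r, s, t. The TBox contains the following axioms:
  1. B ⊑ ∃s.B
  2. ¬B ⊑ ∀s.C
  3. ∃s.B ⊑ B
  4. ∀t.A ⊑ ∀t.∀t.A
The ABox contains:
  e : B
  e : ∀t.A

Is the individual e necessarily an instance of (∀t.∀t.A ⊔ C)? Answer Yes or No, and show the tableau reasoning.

Yes

1. e : (∀t.∀t.A ⊔ C)?  L(e) = {B, ∀t.A} ∪ {(∃t.∃t.¬A ⊓ ¬C)}
   clash {A, ¬A} at an ∃-successor — e ∈ (∀t.∀t.A ⊔ C)
2. Hence e : (∀t.∀t.A ⊔ C): entailed.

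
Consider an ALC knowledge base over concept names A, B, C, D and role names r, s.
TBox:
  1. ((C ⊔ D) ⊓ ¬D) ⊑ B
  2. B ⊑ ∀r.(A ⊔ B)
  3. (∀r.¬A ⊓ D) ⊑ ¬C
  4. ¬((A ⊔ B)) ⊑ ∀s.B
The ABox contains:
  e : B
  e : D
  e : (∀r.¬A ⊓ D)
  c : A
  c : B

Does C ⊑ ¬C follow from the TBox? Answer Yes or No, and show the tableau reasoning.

No

1. C ⊑ ¬C  ⇔  (C ⊓ C) unsat w.r.t. T
   open: L(x₀) ⊇ {A, C, D, ¬B, ∃r.A} (+ ∃-successors)
2. Hence C ⊑ ¬C: not entailed.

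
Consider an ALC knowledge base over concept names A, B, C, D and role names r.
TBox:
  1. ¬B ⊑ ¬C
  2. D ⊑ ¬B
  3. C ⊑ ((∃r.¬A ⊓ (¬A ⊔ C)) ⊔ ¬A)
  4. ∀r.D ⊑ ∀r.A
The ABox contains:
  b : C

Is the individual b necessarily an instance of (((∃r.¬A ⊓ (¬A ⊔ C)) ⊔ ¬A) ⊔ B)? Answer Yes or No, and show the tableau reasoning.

Yes

1. b : (((∃r.¬A ⊓ (¬A ⊔ C)) ⊔ ¬A) ⊔ B)?  L(b) = {C} ∪ {(((∀r.A ⊔ (A ⊓ ¬C)) ⊓ A) ⊓ ¬B)}
   clash {C, ¬C} at b — b ∈ (((∃r.¬A ⊓ (¬A ⊔ C)) ⊔ ¬A) ⊔ B)
2. Hence b : (((∃r.¬A ⊓ (¬A ⊔ C)) ⊔ ¬A) ⊔ B): entailed.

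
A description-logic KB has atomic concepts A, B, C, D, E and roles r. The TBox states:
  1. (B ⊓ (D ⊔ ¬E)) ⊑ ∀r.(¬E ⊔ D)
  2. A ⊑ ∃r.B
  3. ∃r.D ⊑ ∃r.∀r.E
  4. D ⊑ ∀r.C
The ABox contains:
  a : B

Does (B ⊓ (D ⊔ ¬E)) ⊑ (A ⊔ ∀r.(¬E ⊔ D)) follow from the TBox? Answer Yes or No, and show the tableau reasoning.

Yes

1. (B ⊓ (D ⊔ ¬E)) ⊑ (A ⊔ ∀r.(¬E ⊔ D))  ⇔  ((B ⊓ (D ⊔ ¬E)) ⊓ (¬A ⊓ ∃r.(E ⊓ ¬D))) unsat w.r.t. T
   all branches close; clash {D, ¬D} at an ∃-successor
2. Hence (B ⊓ (D ⊔ ¬E)) ⊑ (A ⊔ ∀r.(¬E ⊔ D)): entailed.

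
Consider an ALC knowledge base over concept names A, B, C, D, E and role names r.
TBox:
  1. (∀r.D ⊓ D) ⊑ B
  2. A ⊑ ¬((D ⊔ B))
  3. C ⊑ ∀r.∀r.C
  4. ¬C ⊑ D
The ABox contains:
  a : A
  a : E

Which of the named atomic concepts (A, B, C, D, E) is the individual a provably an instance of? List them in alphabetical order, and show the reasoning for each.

1. a : A?  L(a) = {A, E} ∪ {¬A}
   clash {A, ¬A} at a — a ∈ A
2. a : B?  L(a) = {A, E} ∪ {¬B}
   apply at a: A⊑¬((D ⊔ B))
   open: L(a) ⊇ {A, C, E, ¬B, ¬D, …} — a ∉ B possible
3. a : C?  L(a) = {A, E} ∪ {¬C}
   clash {D, ¬D} at a — a ∈ C
4. a : D?  L(a) = {A, E} ∪ {¬D}
   apply at a: A⊑¬((D ⊔ B))
   open: L(a) ⊇ {A, C, E, ¬B, ¬D, …} — a ∉ D possible
5. a : E?  L(a) = {A, E} ∪ {¬E}
   clash {E, ¬E} at a — a ∈ E
6. Entailed for a: {A, C, E}

{A, C, E}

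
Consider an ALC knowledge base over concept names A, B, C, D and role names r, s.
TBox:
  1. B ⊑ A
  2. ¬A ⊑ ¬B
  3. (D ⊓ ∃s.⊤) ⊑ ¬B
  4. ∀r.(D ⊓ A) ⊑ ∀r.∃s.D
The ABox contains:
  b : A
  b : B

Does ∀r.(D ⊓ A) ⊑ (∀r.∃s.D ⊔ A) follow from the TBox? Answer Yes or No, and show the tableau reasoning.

1. ∀r.(D ⊓ A) ⊑ (∀r.∃s.D ⊔ A)  ⇔  (∀r.(D ⊓ A) ⊓ (∃r.∀s.¬D ⊓ ¬A)) unsat w.r.t. T
   all branches close; clash {D, ¬D} at an ∃-successor
2. Hence ∀r.(D ⊓ A) ⊑ (∀r.∃s.D ⊔ A): entailed.

Yes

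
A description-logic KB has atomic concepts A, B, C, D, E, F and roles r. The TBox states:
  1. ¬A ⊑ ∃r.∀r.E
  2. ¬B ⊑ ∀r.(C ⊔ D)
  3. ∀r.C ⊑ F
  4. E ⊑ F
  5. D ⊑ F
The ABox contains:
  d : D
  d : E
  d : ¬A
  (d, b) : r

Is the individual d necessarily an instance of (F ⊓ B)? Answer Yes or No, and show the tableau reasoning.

No

1. d : (F ⊓ B)?  L(d) = {D, E, ¬A} ∪ {(¬F ⊔ ¬B)}
   apply at d: ¬A⊑∃r.∀r.E; E⊑F; D⊑F
   open: L(d) ⊇ {D, E, F, ¬A, ¬B, …} (+ ∃-successors) — d ∉ (F ⊓ B) possible
2. Hence d : (F ⊓ B): not entailed.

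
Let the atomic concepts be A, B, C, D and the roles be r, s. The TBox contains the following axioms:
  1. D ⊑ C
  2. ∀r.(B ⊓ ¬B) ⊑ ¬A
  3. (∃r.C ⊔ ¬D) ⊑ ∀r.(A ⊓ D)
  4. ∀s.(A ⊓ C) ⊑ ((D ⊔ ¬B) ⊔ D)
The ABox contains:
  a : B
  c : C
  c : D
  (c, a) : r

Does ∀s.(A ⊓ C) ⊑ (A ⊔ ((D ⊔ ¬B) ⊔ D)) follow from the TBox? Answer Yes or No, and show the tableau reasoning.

1. ∀s.(A ⊓ C) ⊑ (A ⊔ ((D ⊔ ¬B) ⊔ D))  ⇔  (∀s.(A ⊓ C) ⊓ (¬A ⊓ ((¬D ⊓ B) ⊓ ¬D))) unsat w.r.t. T
   all branches close; clash {D, ¬D} at x₀
2. Hence ∀s.(A ⊓ C) ⊑ (A ⊔ ((D ⊔ ¬B) ⊔ D)): entailed.

Yes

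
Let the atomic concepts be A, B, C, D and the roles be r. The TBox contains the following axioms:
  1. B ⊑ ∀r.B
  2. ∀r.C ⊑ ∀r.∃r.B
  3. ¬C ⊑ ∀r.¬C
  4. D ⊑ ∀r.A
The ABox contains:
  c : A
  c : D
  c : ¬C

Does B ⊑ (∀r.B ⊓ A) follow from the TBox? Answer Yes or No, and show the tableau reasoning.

1. B ⊑ (∀r.B ⊓ A)  ⇔  (B ⊓ (∃r.¬B ⊔ ¬A)) unsat w.r.t. T
   apply at x₀: B⊑∀r.B
   open: L(x₀) ⊇ {B, C, ¬A, ¬D, ∀r.B, …} (+ ∃-successors)
2. Hence B ⊑ (∀r.B ⊓ A): not entailed.

No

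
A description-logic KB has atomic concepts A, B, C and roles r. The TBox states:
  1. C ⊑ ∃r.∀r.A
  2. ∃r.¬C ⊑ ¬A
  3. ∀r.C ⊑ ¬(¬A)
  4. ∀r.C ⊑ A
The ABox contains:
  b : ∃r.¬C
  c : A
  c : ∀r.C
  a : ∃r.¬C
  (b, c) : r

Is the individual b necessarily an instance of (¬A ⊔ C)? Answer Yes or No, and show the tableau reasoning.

Yes

1. b : (¬A ⊔ C)?  L(b) = {∃r.¬C} ∪ {(A ⊓ ¬C)}
   clash {A, ¬A} at b — b ∈ (¬A ⊔ C)
2. Hence b : (¬A ⊔ C): entailed.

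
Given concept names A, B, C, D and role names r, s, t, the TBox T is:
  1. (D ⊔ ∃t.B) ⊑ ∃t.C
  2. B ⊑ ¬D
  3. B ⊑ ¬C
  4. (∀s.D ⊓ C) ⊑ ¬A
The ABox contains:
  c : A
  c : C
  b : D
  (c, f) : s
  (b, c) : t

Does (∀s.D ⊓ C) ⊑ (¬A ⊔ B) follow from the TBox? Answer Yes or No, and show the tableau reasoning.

Yes

1. (∀s.D ⊓ C) ⊑ (¬A ⊔ B)  ⇔  ((∀s.D ⊓ C) ⊓ (A ⊓ ¬B)) unsat w.r.t. T
   all branches close; clash {A, ¬A} at x₀
2. Hence (∀s.D ⊓ C) ⊑ (¬A ⊔ B): entailed.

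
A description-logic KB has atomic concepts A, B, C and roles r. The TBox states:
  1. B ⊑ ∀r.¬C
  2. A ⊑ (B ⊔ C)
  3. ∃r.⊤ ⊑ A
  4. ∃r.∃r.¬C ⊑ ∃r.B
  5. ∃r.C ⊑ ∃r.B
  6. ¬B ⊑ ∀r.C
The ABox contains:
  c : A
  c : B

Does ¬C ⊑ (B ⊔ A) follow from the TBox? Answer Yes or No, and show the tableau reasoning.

No

1. ¬C ⊑ (B ⊔ A)  ⇔  (¬C ⊓ (¬B ⊓ ¬A)) unsat w.r.t. T
   apply at x₀: ¬B⊑∀r.C
   open: L(x₀) ⊇ {¬A, ¬B, ¬C, ∀r.C, ∀r.¬C, …}
2. Hence ¬C ⊑ (B ⊔ A): not entailed.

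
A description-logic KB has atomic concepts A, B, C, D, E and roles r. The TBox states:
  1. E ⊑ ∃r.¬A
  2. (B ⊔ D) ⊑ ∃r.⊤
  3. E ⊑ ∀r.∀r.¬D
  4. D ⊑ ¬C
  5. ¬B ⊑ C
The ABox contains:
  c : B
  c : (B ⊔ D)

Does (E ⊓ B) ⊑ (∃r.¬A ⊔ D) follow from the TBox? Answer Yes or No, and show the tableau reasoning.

Yes

1. (E ⊓ B) ⊑ (∃r.¬A ⊔ D)  ⇔  ((E ⊓ B) ⊓ (∀r.A ⊓ ¬D)) unsat w.r.t. T
   all branches close; clash {A, ¬A} at an ∃-successor
2. Hence (E ⊓ B) ⊑ (∃r.¬A ⊔ D): entailed.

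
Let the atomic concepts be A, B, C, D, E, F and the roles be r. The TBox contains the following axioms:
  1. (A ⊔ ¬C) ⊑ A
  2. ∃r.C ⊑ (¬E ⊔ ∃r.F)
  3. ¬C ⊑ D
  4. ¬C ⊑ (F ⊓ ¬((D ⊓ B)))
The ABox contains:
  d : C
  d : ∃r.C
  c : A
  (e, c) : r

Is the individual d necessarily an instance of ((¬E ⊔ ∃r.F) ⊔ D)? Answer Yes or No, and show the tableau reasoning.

Yes

1. d : ((¬E ⊔ ∃r.F) ⊔ D)?  L(d) = {C, ∃r.C} ∪ {((E ⊓ ∀r.¬F) ⊓ ¬D)}
   clash {F, ¬F} at an ∃-successor — d ∈ ((¬E ⊔ ∃r.F) ⊔ D)
2. Hence d : ((¬E ⊔ ∃r.F) ⊔ D): entailed.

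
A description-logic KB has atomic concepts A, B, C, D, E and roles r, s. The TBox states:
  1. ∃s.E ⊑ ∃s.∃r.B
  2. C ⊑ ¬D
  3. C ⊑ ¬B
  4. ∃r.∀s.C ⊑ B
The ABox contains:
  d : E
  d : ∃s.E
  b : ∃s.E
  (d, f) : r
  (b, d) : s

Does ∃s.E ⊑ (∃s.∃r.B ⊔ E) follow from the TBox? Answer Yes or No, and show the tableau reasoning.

Yes

1. ∃s.E ⊑ (∃s.∃r.B ⊔ E)  ⇔  (∃s.E ⊓ (∀s.∀r.¬B ⊓ ¬E)) unsat w.r.t. T
   all branches close; clash {B, ¬B} at x₀
2. Hence ∃s.E ⊑ (∃s.∃r.B ⊔ E): entailed.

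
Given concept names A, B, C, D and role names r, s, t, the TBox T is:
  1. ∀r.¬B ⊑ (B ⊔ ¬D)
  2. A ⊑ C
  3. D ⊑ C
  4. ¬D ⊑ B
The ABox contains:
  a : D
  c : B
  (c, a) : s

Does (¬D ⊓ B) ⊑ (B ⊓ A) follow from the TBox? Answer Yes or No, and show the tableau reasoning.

No

1. (¬D ⊓ B) ⊑ (B ⊓ A)  ⇔  ((¬D ⊓ B) ⊓ (¬B ⊔ ¬A)) unsat w.r.t. T
   open: L(x₀) ⊇ {B, ¬A, ¬D, ∃r.B} (+ ∃-successors)
2. Hence (¬D ⊓ B) ⊑ (B ⊓ A): not entailed.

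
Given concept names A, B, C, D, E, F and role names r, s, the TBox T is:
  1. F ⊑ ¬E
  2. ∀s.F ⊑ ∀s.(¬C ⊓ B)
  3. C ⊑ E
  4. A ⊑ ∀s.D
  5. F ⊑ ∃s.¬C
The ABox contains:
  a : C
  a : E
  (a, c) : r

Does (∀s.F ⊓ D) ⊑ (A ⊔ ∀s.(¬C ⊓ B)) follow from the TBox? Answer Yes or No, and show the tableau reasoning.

Yes

1. (∀s.F ⊓ D) ⊑ (A ⊔ ∀s.(¬C ⊓ B))  ⇔  ((∀s.F ⊓ D) ⊓ (¬A ⊓ ∃s.(C ⊔ ¬B))) unsat w.r.t. T
   all branches close; clash {E, ¬E} at x₀
2. Hence (∀s.F ⊓ D) ⊑ (A ⊔ ∀s.(¬C ⊓ B)): entailed.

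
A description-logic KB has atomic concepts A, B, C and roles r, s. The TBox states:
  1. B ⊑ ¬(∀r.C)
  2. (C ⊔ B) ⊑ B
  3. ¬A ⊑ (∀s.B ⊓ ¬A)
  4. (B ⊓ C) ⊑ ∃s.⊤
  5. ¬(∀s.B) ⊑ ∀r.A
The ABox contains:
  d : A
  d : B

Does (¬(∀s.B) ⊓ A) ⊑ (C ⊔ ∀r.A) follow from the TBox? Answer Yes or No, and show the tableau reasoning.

1. (¬(∀s.B) ⊓ A) ⊑ (C ⊔ ∀r.A)  ⇔  ((∃s.¬B ⊓ A) ⊓ (¬C ⊓ ∃r.¬A)) unsat w.r.t. T
   all branches close; clash {A, ¬A} at an ∃-successor
2. Hence (¬(∀s.B) ⊓ A) ⊑ (C ⊔ ∀r.A): entailed.

Yes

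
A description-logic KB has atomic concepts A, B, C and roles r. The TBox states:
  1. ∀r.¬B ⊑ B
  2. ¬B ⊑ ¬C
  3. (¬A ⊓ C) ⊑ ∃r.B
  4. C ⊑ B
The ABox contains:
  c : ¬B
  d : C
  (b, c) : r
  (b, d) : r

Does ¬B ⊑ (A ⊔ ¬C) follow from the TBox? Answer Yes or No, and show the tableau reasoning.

1. ¬B ⊑ (A ⊔ ¬C)  ⇔  (¬B ⊓ (¬A ⊓ C)) unsat w.r.t. T
   all branches close; clash {C, ¬C} at x₀
2. Hence ¬B ⊑ (A ⊔ ¬C): entailed.

Yes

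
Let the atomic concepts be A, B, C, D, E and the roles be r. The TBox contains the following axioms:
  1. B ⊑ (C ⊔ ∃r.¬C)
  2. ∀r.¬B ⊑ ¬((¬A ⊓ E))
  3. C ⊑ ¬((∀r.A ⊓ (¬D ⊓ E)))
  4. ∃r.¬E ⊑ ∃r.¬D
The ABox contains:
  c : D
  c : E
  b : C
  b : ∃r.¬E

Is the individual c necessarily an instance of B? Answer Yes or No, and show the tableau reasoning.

No

1. c : B?  L(c) = {D, E} ∪ {¬B}
   open: L(c) ⊇ {D, E, ¬B, ¬C, ∀r.E, …} (+ ∃-successors) — c ∉ B possible
2. Hence c : B: not entailed.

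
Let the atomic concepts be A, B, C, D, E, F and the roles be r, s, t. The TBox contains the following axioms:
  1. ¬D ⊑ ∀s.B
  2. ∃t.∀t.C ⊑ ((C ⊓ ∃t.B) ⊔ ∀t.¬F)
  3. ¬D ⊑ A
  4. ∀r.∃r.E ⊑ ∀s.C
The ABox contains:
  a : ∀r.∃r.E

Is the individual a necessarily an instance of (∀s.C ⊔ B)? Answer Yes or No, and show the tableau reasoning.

1. a : (∀s.C ⊔ B)?  L(a) = {∀r.∃r.E} ∪ {(∃s.¬C ⊓ ¬B)}
   clash {C, ¬C} at an ∃-successor — a ∈ (∀s.C ⊔ B)
2. Hence a : (∀s.C ⊔ B): entailed.

Yes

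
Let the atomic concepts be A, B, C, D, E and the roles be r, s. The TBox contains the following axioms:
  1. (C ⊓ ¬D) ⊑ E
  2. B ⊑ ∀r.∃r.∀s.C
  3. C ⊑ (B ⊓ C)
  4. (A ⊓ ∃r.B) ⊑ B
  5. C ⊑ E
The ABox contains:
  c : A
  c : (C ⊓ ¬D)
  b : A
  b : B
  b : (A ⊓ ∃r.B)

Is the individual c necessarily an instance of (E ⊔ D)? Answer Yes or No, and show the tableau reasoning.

Yes

1. c : (E ⊔ D)?  L(c) = {A, (C ⊓ ¬D)} ∪ {(¬E ⊓ ¬D)}
   clash {E, ¬E} at c — c ∈ (E ⊔ D)
2. Hence c : (E ⊔ D): entailed.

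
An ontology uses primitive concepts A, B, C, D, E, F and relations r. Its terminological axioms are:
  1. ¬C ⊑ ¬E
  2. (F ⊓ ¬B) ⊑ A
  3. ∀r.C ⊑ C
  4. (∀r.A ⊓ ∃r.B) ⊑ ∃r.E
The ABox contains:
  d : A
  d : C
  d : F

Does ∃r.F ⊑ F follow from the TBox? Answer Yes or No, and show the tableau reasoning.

1. ∃r.F ⊑ F  ⇔  (∃r.F ⊓ ¬F) unsat w.r.t. T
   open: L(x₀) ⊇ {C, ¬F, ∃r.F, ∃r.¬A} (+ ∃-successors)
2. Hence ∃r.F ⊑ F: not entailed.

No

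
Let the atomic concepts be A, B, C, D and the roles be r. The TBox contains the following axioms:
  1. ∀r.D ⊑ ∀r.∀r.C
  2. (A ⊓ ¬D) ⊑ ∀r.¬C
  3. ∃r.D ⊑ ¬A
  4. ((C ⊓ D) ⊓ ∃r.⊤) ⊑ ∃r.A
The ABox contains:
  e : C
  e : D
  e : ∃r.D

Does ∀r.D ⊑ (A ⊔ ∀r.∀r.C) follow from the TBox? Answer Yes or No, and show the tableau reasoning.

Yes

1. ∀r.D ⊑ (A ⊔ ∀r.∀r.C)  ⇔  (∀r.D ⊓ (¬A ⊓ ∃r.∃r.¬C)) unsat w.r.t. T
   all branches close; clash {C, ¬C} at an ∃-successor
2. Hence ∀r.D ⊑ (A ⊔ ∀r.∀r.C): entailed.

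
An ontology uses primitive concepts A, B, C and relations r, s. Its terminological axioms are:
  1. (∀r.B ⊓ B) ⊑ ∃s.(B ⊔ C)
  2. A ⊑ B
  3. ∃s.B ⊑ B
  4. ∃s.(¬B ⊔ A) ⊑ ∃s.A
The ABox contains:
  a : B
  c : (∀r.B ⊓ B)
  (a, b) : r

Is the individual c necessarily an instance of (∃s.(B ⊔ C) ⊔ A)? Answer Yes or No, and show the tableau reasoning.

Yes

1. c : (∃s.(B ⊔ C) ⊔ A)?  L(c) = {(∀r.B ⊓ B)} ∪ {(∀s.(¬B ⊓ ¬C) ⊓ ¬A)}
   clash {B, ¬B} at an ∃-successor — c ∈ (∃s.(B ⊔ C) ⊔ A)
2. Hence c : (∃s.(B ⊔ C) ⊔ A): entailed.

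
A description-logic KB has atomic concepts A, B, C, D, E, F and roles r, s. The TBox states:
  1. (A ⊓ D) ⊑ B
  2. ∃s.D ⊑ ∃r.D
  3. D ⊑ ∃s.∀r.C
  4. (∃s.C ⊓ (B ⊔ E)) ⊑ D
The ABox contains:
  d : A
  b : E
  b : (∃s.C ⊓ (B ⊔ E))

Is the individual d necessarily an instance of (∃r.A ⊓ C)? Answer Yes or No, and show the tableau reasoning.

1. d : (∃r.A ⊓ C)?  L(d) = {A} ∪ {(∀r.¬A ⊔ ¬C)}
   open: L(d) ⊇ {A, ¬D, ∀r.¬A, ∀s.¬C, ∀s.¬D} — d ∉ (∃r.A ⊓ C) possible
2. Hence d : (∃r.A ⊓ C): not entailed.

No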